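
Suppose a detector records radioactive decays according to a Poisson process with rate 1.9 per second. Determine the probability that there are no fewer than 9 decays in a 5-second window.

Over the interval, μ = 1.9 × 5 = 9.5 (a 5-second window = 5 seconds).
P(N ≥ 9) = 1 − P(N ≤ 8) = 1 − Σ_{j=0}^{8} e^(−μ) μ^j/j! ≈ 0.6082.

0.6082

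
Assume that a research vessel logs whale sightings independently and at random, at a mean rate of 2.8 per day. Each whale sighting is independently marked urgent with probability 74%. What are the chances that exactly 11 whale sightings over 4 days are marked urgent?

0.0799

Thinning: the whale sightings that are marked urgent themselves form a Poisson process with rate 0.74 × 2.8 = 2.072 per day.
Over the interval, μ = 2.072 × 4 = 8.288 (4 days).
P(N = 11) = e^(−8.288) · 8.288^11/11! ≈ 0.0799.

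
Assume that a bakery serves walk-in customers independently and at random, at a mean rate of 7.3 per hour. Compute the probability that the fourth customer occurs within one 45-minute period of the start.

0.7955

Over the interval, μ = 7.3 × 0.75 = 5.475 (a 45-minute period = 0.75 hours).
The fourth arrival falls in the interval iff at least 4 events occur there: P(S_4 ≤ t) = P(N ≥ 4) = 1 − P(N ≤ 3) ≈ 0.7955.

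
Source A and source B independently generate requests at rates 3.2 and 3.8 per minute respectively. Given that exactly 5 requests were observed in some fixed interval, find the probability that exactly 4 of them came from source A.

0.1185

Given the total, each event is independently from source A with probability p = λ_A/(λ_A+λ_B) = 3.2/7 ≈ 0.4571.
So K ~ Binomial(5, 3.2/7): P(K = 4) = C(5,4) · (3.2/7)^4 · (3.8/7)^1 ≈ 0.1185.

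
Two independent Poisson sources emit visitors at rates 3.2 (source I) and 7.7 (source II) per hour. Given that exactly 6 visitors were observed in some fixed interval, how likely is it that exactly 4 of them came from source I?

Given the total, each event is independently from source I with probability p = λ_I/(λ_I+λ_II) = 3.2/10.9 ≈ 0.2936.
So K ~ Binomial(6, 3.2/10.9): P(K = 4) = C(6,4) · (3.2/10.9)^4 · (7.7/10.9)^2 ≈ 0.0556.

0.0556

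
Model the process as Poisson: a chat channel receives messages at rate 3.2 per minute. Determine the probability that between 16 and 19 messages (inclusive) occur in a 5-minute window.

Over the interval, μ = 3.2 × 5 = 16 (a 5-minute window = 5 minutes).
P(16 ≤ N ≤ 19) = Σ_{j=16}^{19} e^(−16) · 16^j/j! ≈ 0.3455.

0.3455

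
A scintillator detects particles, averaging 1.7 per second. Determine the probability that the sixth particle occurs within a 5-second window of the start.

0.8504

Over the interval, μ = 1.7 × 5 = 8.5 (a 5-second window = 5 seconds).
The sixth arrival falls in the interval iff at least 6 events occur there: P(S_6 ≤ t) = P(N ≥ 6) = 1 − P(N ≤ 5) ≈ 0.8504.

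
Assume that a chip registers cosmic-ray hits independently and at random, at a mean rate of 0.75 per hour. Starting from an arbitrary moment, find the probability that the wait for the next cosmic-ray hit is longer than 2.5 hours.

0.1534

The wait for the next event is exponential with rate λ = 0.75 per hour.
P(T > 2.5) = e^(−λt) = e^(−0.75 × 2.5) = e^(−1.875) ≈ 0.1534.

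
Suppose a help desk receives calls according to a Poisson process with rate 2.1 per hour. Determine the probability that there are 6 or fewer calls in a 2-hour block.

0.8675

Over the interval, μ = 2.1 × 2 = 4.2 (a 2-hour block = 2 hours).
P(N ≤ 6) = Σ_{j=0}^{6} e^(−μ) μ^j/j! ≈ 0.8675.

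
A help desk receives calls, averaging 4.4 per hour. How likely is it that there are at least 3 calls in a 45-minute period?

Over the interval, μ = 4.4 × 0.75 = 3.3 (a 45-minute period = 0.75 hours).
P(N ≥ 3) = 1 − P(N ≤ 2) = 1 − Σ_{j=0}^{2} e^(−μ) μ^j/j! ≈ 0.6406.

0.6406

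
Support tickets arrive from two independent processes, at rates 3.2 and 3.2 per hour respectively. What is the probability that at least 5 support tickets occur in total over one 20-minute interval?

Independent Poisson processes superpose: combined rate λ = 3.2 + 3.2 = 6.4 per hour.
Over the interval, μ = 6.4 × 1/3 ≈ 2.13333 (a 20-minute interval = 1/3 hours).
P(N ≥ 5) = 1 − P(N ≤ 4) ≈ 0.0655.

0.0655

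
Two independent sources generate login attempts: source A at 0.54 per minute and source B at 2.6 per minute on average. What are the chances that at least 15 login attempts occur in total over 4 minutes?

Independent Poisson processes superpose: combined rate λ = 0.54 + 2.6 = 3.14 per minute.
Over the interval, μ = 3.14 × 4 = 12.56 (4 minutes).
P(N ≥ 15) = 1 − P(N ≤ 14) ≈ 0.2808.

0.2808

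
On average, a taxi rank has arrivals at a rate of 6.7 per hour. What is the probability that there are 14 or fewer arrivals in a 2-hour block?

0.6338

Over the interval, μ = 6.7 × 2 = 13.4 (a 2-hour block = 2 hours).
P(N ≤ 14) = Σ_{j=0}^{14} e^(−μ) μ^j/j! ≈ 0.6338.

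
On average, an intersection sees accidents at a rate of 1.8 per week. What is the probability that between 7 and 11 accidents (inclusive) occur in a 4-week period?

0.5167

Over the interval, μ = 1.8 × 4 = 7.2 (a 4-week period = 4 weeks).
P(7 ≤ N ≤ 11) = Σ_{j=7}^{11} e^(−7.2) · 7.2^j/j! ≈ 0.5167.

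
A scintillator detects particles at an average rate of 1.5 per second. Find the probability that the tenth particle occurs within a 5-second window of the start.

0.2236

Over the interval, μ = 1.5 × 5 = 7.5 (a 5-second window = 5 seconds).
The tenth arrival falls in the interval iff at least 10 events occur there: P(S_10 ≤ t) = P(N ≥ 10) = 1 − P(N ≤ 9) ≈ 0.2236.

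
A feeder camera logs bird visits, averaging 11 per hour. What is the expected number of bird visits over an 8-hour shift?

E[N] = λt = 11 × 8 = 88 (an 8-hour shift = 8 hours).

88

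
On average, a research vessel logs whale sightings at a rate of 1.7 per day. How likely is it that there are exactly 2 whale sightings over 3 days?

0.0793

Over the interval, μ = 1.7 × 3 = 5.1 (3 days).
P(N = 2) = e^(−μ) μ^2/2! = e^(−5.1) · 5.1^2/2 ≈ 0.0793.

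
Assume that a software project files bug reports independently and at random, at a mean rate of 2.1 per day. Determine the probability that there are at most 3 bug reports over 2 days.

Over the interval, μ = 2.1 × 2 = 4.2 (2 days).
P(N ≤ 3) = Σ_{j=0}^{3} e^(−μ) μ^j/j! ≈ 0.3954.

0.3954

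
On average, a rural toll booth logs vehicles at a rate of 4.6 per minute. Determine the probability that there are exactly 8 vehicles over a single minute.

With mean μ = 4.6 per minute,
P(N = 8) = e^(−μ) μ^8/8! = e^(−4.6) · 4.6^8/40320 ≈ 0.0500.

0.0500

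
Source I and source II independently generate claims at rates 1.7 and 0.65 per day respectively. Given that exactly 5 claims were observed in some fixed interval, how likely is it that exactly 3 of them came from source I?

Given the total, each event is independently from source I with probability p = λ_I/(λ_I+λ_II) = 1.7/2.35 ≈ 0.7234.
So K ~ Binomial(5, 1.7/2.35): P(K = 3) = C(5,3) · (1.7/2.35)^3 · (0.65/2.35)^2 ≈ 0.2896.

0.2896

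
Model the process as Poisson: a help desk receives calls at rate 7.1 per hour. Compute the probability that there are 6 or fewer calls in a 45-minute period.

0.7133

Over the interval, μ = 7.1 × 0.75 = 5.325 (a 45-minute period = 0.75 hours).
P(N ≤ 6) = Σ_{j=0}^{6} e^(−μ) μ^j/j! ≈ 0.7133.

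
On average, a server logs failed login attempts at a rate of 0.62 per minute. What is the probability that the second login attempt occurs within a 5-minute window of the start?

0.8153

Over the interval, μ = 0.62 × 5 = 3.1 (a 5-minute window = 5 minutes).
The second arrival falls in the interval iff at least 2 events occur there: P(S_2 ≤ t) = P(N ≥ 2) = 1 − P(N ≤ 1) ≈ 0.8153.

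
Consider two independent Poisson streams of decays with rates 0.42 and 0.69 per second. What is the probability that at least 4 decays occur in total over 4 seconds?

0.6475

Independent Poisson processes superpose: combined rate λ = 0.42 + 0.69 = 1.11 per second.
Over the interval, μ = 1.11 × 4 = 4.44 (4 seconds).
P(N ≥ 4) = 1 − P(N ≤ 3) ≈ 0.6475.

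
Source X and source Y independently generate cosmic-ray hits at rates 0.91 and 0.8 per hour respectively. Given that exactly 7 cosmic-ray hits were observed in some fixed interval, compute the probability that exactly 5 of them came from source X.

Given the total, each event is independently from source X with probability p = λ_X/(λ_X+λ_Y) = 0.91/1.71 ≈ 0.5322.
So K ~ Binomial(7, 0.91/1.71): P(K = 5) = C(7,5) · (0.91/1.71)^5 · (0.8/1.71)^2 ≈ 0.1962.

0.1962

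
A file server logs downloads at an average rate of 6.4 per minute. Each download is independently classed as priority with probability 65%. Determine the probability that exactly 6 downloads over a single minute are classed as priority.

Thinning: the downloads that are classed as priority themselves form a Poisson process with rate 0.65 × 6.4 = 4.16 per minute.
So μ = 4.16.
P(N = 6) = e^(−4.16) · 4.16^6/6! ≈ 0.1123.

0.1123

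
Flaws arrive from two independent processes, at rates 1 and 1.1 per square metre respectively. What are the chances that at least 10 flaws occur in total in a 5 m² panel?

0.6029

Independent Poisson processes superpose: combined rate λ = 1 + 1.1 = 2.1 per square metre.
Over the interval, μ = 2.1 × 5 = 10.5 (a 5 m² panel = 5 square metres).
P(N ≥ 10) = 1 − P(N ≤ 9) ≈ 0.6029.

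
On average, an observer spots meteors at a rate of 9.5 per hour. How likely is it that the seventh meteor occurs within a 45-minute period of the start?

Over the interval, μ = 9.5 × 0.75 = 7.125 (a 45-minute period = 0.75 hours).
The seventh arrival falls in the interval iff at least 7 events occur there: P(S_7 ≤ t) = P(N ≥ 7) = 1 − P(N ≤ 6) ≈ 0.5687.

0.5687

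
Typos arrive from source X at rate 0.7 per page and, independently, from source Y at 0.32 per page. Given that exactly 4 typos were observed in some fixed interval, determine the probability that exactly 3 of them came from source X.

0.4056

Given the total, each event is independently from source X with probability p = λ_X/(λ_X+λ_Y) = 0.7/1.02 ≈ 0.6863.
So K ~ Binomial(4, 0.7/1.02): P(K = 3) = C(4,3) · (0.7/1.02)^3 · (0.32/1.02)^1 ≈ 0.4056.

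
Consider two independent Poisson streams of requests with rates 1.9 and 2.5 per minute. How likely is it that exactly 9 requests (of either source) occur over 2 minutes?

Independent Poisson processes superpose: combined rate λ = 1.9 + 2.5 = 4.4 per minute.
Over the interval, μ = 4.4 × 2 = 8.8 (2 minutes).
P(N = 9) = e^(−8.8) · 8.8^9/9! ≈ 0.1315.

0.1315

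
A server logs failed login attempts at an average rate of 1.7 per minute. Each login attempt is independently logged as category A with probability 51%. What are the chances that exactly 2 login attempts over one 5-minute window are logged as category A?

0.1231

Thinning: the login attempts that are logged as category A themselves form a Poisson process with rate 0.51 × 1.7 = 0.867 per minute.
Over the interval, μ = 0.867 × 5 = 4.335 (a 5-minute window = 5 minutes).
P(N = 2) = e^(−4.335) · 4.335^2/2! ≈ 0.1231.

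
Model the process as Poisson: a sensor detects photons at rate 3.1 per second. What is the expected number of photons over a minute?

E[N] = λt = 3.1 × 60 = 186 (a minute = 60 seconds).

186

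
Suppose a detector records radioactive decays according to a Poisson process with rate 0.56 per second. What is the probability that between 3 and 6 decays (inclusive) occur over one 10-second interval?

0.5879

Over the interval, μ = 0.56 × 10 = 5.6 (a 10-second interval = 10 seconds).
P(3 ≤ N ≤ 6) = Σ_{j=3}^{6} e^(−5.6) · 5.6^j/j! ≈ 0.5879.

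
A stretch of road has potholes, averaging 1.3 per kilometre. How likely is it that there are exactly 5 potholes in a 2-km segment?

Over the interval, μ = 1.3 × 2 = 2.6 (a 2-km segment = 2 kilometres).
P(N = 5) = e^(−μ) μ^5/5! = e^(−2.6) · 2.6^5/120 ≈ 0.0735.

0.0735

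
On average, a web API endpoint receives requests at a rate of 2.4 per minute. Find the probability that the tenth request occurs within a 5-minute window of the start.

0.7576

Over the interval, μ = 2.4 × 5 = 12 (a 5-minute window = 5 minutes).
The tenth arrival falls in the interval iff at least 10 events occur there: P(S_10 ≤ t) = P(N ≥ 10) = 1 − P(N ≤ 9) ≈ 0.7576.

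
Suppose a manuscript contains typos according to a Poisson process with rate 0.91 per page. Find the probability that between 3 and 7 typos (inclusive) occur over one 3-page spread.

Over the interval, μ = 0.91 × 3 = 2.73 (a 3-page spread = 3 pages).
P(3 ≤ N ≤ 7) = Σ_{j=3}^{7} e^(−2.73) · 2.73^j/j! ≈ 0.5066.

0.5066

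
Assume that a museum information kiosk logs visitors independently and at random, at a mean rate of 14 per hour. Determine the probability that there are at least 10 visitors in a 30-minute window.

Over the interval, μ = 14 × 0.5 = 7 (a 30-minute window = 0.5 hours).
P(N ≥ 10) = 1 − P(N ≤ 9) = 1 − Σ_{j=0}^{9} e^(−μ) μ^j/j! ≈ 0.1695.

0.1695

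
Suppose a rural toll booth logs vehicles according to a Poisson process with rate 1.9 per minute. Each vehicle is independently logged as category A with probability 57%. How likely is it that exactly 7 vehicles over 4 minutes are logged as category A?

Thinning: the vehicles that are logged as category A themselves form a Poisson process with rate 0.57 × 1.9 = 1.083 per minute.
Over the interval, μ = 1.083 × 4 = 4.332 (4 minutes).
P(N = 7) = e^(−4.332) · 4.332^7/7! ≈ 0.0746.

0.0746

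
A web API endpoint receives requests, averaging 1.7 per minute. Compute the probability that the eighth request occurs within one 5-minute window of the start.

0.6144

Over the interval, μ = 1.7 × 5 = 8.5 (a 5-minute window = 5 minutes).
The eighth arrival falls in the interval iff at least 8 events occur there: P(S_8 ≤ t) = P(N ≥ 8) = 1 − P(N ≤ 7) ≈ 0.6144.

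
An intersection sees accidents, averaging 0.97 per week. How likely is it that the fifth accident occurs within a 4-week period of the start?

Over the interval, μ = 0.97 × 4 = 3.88 (a 4-week period = 4 weeks).
The fifth arrival falls in the interval iff at least 5 events occur there: P(S_5 ≤ t) = P(N ≥ 5) = 1 − P(N ≤ 4) ≈ 0.3477.

0.3477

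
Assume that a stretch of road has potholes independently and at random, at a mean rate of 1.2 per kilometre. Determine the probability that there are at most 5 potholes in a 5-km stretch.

0.4457

Over the interval, μ = 1.2 × 5 = 6 (a 5-km stretch = 5 kilometres).
P(N ≤ 5) = Σ_{j=0}^{5} e^(−μ) μ^j/j! ≈ 0.4457.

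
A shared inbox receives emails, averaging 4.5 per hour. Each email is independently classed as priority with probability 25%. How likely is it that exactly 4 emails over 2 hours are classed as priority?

0.1126

Thinning: the emails that are classed as priority themselves form a Poisson process with rate 0.25 × 4.5 = 1.125 per hour.
Over the interval, μ = 1.125 × 2 = 2.25 (2 hours).
P(N = 4) = e^(−2.25) · 2.25^4/4! ≈ 0.1126.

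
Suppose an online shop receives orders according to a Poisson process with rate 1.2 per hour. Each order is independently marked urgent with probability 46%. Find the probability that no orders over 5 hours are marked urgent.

Thinning: the orders that are marked urgent themselves form a Poisson process with rate 0.46 × 1.2 = 0.552 per hour.
Over the interval, μ = 0.552 × 5 = 2.76 (5 hours).
P(N = 0) = e^(−2.76) · 2.76^0/0! ≈ 0.0633.

0.0633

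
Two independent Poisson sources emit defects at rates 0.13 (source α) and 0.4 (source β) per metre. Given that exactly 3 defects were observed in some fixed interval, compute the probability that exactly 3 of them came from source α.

0.0148

Given the total, each event is independently from source α with probability p = λ_α/(λ_α+λ_β) = 0.13/0.53 ≈ 0.2453.
So K ~ Binomial(3, 0.13/0.53): P(K = 3) = C(3,3) · (0.13/0.53)^3 · (0.4/0.53)^0 ≈ 0.0148.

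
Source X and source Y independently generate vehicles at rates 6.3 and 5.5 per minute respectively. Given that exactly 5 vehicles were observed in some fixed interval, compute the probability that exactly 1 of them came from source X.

0.1260

Given the total, each event is independently from source X with probability p = λ_X/(λ_X+λ_Y) = 6.3/11.8 ≈ 0.5339.
So K ~ Binomial(5, 6.3/11.8): P(K = 1) = C(5,1) · (6.3/11.8)^1 · (5.5/11.8)^4 ≈ 0.1260.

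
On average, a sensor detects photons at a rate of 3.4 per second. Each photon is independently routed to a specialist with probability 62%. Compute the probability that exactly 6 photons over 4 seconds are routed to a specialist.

0.1087

Thinning: the photons that are routed to a specialist themselves form a Poisson process with rate 0.62 × 3.4 = 2.108 per second.
Over the interval, μ = 2.108 × 4 = 8.432 (4 seconds).
P(N = 6) = e^(−8.432) · 8.432^6/6! ≈ 0.1087.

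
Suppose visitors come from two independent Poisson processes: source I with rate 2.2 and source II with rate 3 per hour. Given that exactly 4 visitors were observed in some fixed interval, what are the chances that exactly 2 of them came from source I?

0.3575

Given the total, each event is independently from source I with probability p = λ_I/(λ_I+λ_II) = 2.2/5.2 ≈ 0.4231.
So K ~ Binomial(4, 2.2/5.2): P(K = 2) = C(4,2) · (2.2/5.2)^2 · (3/5.2)^2 ≈ 0.3575.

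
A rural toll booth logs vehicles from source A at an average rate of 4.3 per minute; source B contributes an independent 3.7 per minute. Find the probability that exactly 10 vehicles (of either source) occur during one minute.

Independent Poisson processes superpose: combined rate λ = 4.3 + 3.7 = 8 per minute.
So μ = 8.
P(N = 10) = e^(−8) · 8^10/10! ≈ 0.0993.

0.0993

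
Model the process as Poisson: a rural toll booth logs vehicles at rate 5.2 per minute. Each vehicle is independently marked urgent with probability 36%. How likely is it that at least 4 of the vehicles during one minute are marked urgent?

0.1205

Thinning: the vehicles that are marked urgent themselves form a Poisson process with rate 0.36 × 5.2 = 1.872 per minute.
So μ = 1.872.
P(N ≥ 4) = 1 − P(N ≤ 3) ≈ 0.1205.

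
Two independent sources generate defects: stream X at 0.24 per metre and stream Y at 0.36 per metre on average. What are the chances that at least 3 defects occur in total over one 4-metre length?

Independent Poisson processes superpose: combined rate λ = 0.24 + 0.36 = 0.6 per metre.
Over the interval, μ = 0.6 × 4 = 2.4 (a 4-metre length = 4 metres).
P(N ≥ 3) = 1 − P(N ≤ 2) ≈ 0.4303.

0.4303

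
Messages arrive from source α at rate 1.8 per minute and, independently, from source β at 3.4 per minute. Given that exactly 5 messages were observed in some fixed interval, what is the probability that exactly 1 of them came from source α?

Given the total, each event is independently from source α with probability p = λ_α/(λ_α+λ_β) = 1.8/5.2 ≈ 0.3462.
So K ~ Binomial(5, 1.8/5.2): P(K = 1) = C(5,1) · (1.8/5.2)^1 · (3.4/5.2)^4 ≈ 0.3163.

0.3163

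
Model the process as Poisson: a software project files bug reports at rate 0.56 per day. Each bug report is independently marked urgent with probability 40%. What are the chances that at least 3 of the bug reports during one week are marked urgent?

0.2084

Thinning: the bug reports that are marked urgent themselves form a Poisson process with rate 0.4 × 0.56 = 0.224 per day.
Over the interval, μ = 0.224 × 7 = 1.568 (a week = 7 days).
P(N ≥ 3) = 1 − P(N ≤ 2) ≈ 0.2084.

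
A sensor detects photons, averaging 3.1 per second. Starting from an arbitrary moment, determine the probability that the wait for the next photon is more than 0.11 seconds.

0.7111

The wait for the next event is exponential with rate λ = 3.1 per second.
P(T > 0.11) = e^(−λt) = e^(−3.1 × 0.11) = e^(−0.341) ≈ 0.7111.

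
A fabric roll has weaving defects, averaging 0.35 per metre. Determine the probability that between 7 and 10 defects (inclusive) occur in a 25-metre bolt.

Over the interval, μ = 0.35 × 25 = 8.75 (a 25-metre bolt = 25 metres).
P(7 ≤ N ≤ 10) = Σ_{j=7}^{10} e^(−8.75) · 8.75^j/j! ≈ 0.5047.

0.5047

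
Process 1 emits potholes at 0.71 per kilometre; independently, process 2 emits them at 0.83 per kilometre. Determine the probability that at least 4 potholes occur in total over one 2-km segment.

Independent Poisson processes superpose: combined rate λ = 0.71 + 0.83 = 1.54 per kilometre.
Over the interval, μ = 1.54 × 2 = 3.08 (a 2-km segment = 2 kilometres).
P(N ≥ 4) = 1 − P(N ≤ 3) ≈ 0.3707.

0.3707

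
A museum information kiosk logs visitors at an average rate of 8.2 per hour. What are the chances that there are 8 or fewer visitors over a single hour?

0.5647

With mean μ = 8.2 per hour,
P(N ≤ 8) = Σ_{j=0}^{8} e^(−μ) μ^j/j! ≈ 0.5647.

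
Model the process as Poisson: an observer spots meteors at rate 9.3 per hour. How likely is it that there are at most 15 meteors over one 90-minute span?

Over the interval, μ = 9.3 × 1.5 = 13.95 (a 90-minute span = 1.5 hours).
P(N ≤ 15) = Σ_{j=0}^{15} e^(−μ) μ^j/j! ≈ 0.6743.

0.6743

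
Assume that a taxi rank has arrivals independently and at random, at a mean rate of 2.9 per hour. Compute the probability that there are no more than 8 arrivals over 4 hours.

Over the interval, μ = 2.9 × 4 = 11.6 (4 hours).
P(N ≤ 8) = Σ_{j=0}^{8} e^(−μ) μ^j/j! ≈ 0.1830.

0.1830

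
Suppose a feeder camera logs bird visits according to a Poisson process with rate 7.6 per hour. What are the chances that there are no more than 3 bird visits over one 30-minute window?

Over the interval, μ = 7.6 × 0.5 = 3.8 (a 30-minute window = 0.5 hours).
P(N ≤ 3) = Σ_{j=0}^{3} e^(−μ) μ^j/j! ≈ 0.4735.

0.4735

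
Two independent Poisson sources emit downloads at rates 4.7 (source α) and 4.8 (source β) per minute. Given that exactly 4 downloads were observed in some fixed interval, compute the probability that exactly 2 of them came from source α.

Given the total, each event is independently from source α with probability p = λ_α/(λ_α+λ_β) = 4.7/9.5 ≈ 0.4947.
So K ~ Binomial(4, 4.7/9.5): P(K = 2) = C(4,2) · (4.7/9.5)^2 · (4.8/9.5)^2 ≈ 0.3749.

0.3749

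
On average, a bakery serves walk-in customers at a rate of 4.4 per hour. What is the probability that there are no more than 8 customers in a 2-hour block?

0.4823

Over the interval, μ = 4.4 × 2 = 8.8 (a 2-hour block = 2 hours).
P(N ≤ 8) = Σ_{j=0}^{8} e^(−μ) μ^j/j! ≈ 0.4823.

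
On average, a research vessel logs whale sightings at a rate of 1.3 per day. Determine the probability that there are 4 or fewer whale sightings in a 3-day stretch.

Over the interval, μ = 1.3 × 3 = 3.9 (a 3-day stretch = 3 days).
P(N ≤ 4) = Σ_{j=0}^{4} e^(−μ) μ^j/j! ≈ 0.6484.

0.6484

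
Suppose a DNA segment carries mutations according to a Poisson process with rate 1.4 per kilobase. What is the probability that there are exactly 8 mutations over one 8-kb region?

Over the interval, μ = 1.4 × 8 = 11.2 (an 8-kb region = 8 kilobases).
P(N = 8) = e^(−μ) μ^8/8! = e^(−11.2) · 11.2^8/40320 ≈ 0.0840.

0.0840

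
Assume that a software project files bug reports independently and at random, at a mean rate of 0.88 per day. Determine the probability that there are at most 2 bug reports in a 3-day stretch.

Over the interval, μ = 0.88 × 3 = 2.64 (a 3-day stretch = 3 days).
P(N ≤ 2) = Σ_{j=0}^{2} e^(−μ) μ^j/j! ≈ 0.5084.

0.5084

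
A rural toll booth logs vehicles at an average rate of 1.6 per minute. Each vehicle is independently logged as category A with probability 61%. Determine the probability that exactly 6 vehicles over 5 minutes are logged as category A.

Thinning: the vehicles that are logged as category A themselves form a Poisson process with rate 0.61 × 1.6 = 0.976 per minute.
Over the interval, μ = 0.976 × 5 = 4.88 (5 minutes).
P(N = 6) = e^(−4.88) · 4.88^6/6! ≈ 0.1425.

0.1425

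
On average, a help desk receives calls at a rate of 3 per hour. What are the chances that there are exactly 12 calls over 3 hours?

0.0728

Over the interval, μ = 3 × 3 = 9 (3 hours).
P(N = 12) = e^(−μ) μ^12/12! = e^(−9) · 9^12/479001600 ≈ 0.0728.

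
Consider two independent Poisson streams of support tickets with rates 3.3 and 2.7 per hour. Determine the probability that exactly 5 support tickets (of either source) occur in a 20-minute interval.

Independent Poisson processes superpose: combined rate λ = 3.3 + 2.7 = 6 per hour.
Over the interval, μ = 6 × 1/3 = 2 (a 20-minute interval = 1/3 hours).
P(N = 5) = e^(−2) · 2^5/5! ≈ 0.0361.

0.0361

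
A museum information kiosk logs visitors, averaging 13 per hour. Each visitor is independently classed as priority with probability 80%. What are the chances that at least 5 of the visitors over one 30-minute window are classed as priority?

0.5939

Thinning: the visitors that are classed as priority themselves form a Poisson process with rate 0.8 × 13 = 10.4 per hour.
Over the interval, μ = 10.4 × 0.5 = 5.2 (a 30-minute window = 0.5 hours).
P(N ≥ 5) = 1 − P(N ≤ 4) ≈ 0.5939.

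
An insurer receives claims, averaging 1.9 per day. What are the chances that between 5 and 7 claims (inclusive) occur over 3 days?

0.4569

Over the interval, μ = 1.9 × 3 = 5.7 (3 days).
P(5 ≤ N ≤ 7) = Σ_{j=5}^{7} e^(−5.7) · 5.7^j/j! ≈ 0.4569.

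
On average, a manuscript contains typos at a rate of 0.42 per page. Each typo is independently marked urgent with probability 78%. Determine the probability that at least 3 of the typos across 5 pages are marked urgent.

Thinning: the typos that are marked urgent themselves form a Poisson process with rate 0.78 × 0.42 = 0.3276 per page.
Over the interval, μ = 0.3276 × 5 = 1.638 (5 pages).
P(N ≥ 3) = 1 − P(N ≤ 2) ≈ 0.2265.

0.2265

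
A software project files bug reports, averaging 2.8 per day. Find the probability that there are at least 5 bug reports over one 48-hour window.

0.6578

Over the interval, μ = 2.8 × 2 = 5.6 (a 48-hour window = 2 days).
P(N ≥ 5) = 1 − P(N ≤ 4) = 1 − Σ_{j=0}^{4} e^(−μ) μ^j/j! ≈ 0.6578.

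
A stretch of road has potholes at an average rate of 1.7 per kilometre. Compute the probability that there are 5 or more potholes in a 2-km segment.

0.2558

Over the interval, μ = 1.7 × 2 = 3.4 (a 2-km segment = 2 kilometres).
P(N ≥ 5) = 1 − P(N ≤ 4) = 1 − Σ_{j=0}^{4} e^(−μ) μ^j/j! ≈ 0.2558.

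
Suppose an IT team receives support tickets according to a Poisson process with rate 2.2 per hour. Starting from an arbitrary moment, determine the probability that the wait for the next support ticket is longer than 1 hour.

0.1108

The wait for the next event is exponential with rate λ = 2.2 per hour.
P(T > 1) = e^(−λt) = e^(−2.2 × 1) = e^(−2.2) ≈ 0.1108.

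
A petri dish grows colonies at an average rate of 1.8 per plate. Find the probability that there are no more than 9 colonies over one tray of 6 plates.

Over the interval, μ = 1.8 × 6 = 10.8 (a tray of 6 plates = 6 plates).
P(N ≤ 9) = Σ_{j=0}^{9} e^(−μ) μ^j/j! ≈ 0.3626.

0.3626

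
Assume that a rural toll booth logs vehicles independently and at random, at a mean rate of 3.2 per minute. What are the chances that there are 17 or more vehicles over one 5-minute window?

0.4340

Over the interval, μ = 3.2 × 5 = 16 (a 5-minute window = 5 minutes).
P(N ≥ 17) = 1 − P(N ≤ 16) = 1 − Σ_{j=0}^{16} e^(−μ) μ^j/j! ≈ 0.4340.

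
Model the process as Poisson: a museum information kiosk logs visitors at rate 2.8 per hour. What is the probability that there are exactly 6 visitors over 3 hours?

0.1097

Over the interval, μ = 2.8 × 3 = 8.4 (3 hours).
P(N = 6) = e^(−μ) μ^6/6! = e^(−8.4) · 8.4^6/720 ≈ 0.1097.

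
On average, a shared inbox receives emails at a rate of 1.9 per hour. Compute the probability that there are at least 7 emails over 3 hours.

Over the interval, μ = 1.9 × 3 = 5.7 (3 hours).
P(N ≥ 7) = 1 − P(N ≤ 6) = 1 − Σ_{j=0}^{6} e^(−μ) μ^j/j! ≈ 0.3456.

0.3456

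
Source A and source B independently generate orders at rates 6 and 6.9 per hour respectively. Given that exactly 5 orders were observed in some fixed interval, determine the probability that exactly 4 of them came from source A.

Given the total, each event is independently from source A with probability p = λ_A/(λ_A+λ_B) = 6/12.9 ≈ 0.4651.
So K ~ Binomial(5, 6/12.9): P(K = 4) = C(5,4) · (6/12.9)^4 · (6.9/12.9)^1 ≈ 0.1252.

0.1252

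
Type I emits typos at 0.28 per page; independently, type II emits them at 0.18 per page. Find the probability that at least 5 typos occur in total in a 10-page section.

0.4868

Independent Poisson processes superpose: combined rate λ = 0.28 + 0.18 = 0.46 per page.
Over the interval, μ = 0.46 × 10 = 4.6 (a 10-page section = 10 pages).
P(N ≥ 5) = 1 − P(N ≤ 4) ≈ 0.4868.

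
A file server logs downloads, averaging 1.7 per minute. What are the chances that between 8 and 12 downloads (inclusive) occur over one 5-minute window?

Over the interval, μ = 1.7 × 5 = 8.5 (a 5-minute window = 5 minutes).
P(8 ≤ N ≤ 12) = Σ_{j=8}^{12} e^(−8.5) · 8.5^j/j! ≈ 0.5235.

0.5235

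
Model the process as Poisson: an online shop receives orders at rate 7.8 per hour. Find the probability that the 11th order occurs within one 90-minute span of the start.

0.6206

Over the interval, μ = 7.8 × 1.5 = 11.7 (a 90-minute span = 1.5 hours).
The 11th arrival falls in the interval iff at least 11 events occur there: P(S_11 ≤ t) = P(N ≥ 11) = 1 − P(N ≤ 10) ≈ 0.6206.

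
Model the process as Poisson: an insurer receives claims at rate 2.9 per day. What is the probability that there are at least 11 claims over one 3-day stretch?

0.2591

Over the interval, μ = 2.9 × 3 = 8.7 (a 3-day stretch = 3 days).
P(N ≥ 11) = 1 − P(N ≤ 10) = 1 − Σ_{j=0}^{10} e^(−μ) μ^j/j! ≈ 0.2591.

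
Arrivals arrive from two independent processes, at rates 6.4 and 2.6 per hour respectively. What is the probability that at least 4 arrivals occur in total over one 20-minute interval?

Independent Poisson processes superpose: combined rate λ = 6.4 + 2.6 = 9 per hour.
Over the interval, μ = 9 × 1/3 = 3 (a 20-minute interval = 1/3 hours).
P(N ≥ 4) = 1 − P(N ≤ 3) ≈ 0.3528.

0.3528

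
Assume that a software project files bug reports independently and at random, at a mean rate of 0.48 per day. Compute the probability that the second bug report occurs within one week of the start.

0.8486

Over the interval, μ = 0.48 × 7 = 3.36 (a week = 7 days).
The second arrival falls in the interval iff at least 2 events occur there: P(S_2 ≤ t) = P(N ≥ 2) = 1 − P(N ≤ 1) ≈ 0.8486.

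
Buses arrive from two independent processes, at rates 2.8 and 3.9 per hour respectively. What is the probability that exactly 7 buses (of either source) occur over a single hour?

0.1480

Independent Poisson processes superpose: combined rate λ = 2.8 + 3.9 = 6.7 per hour.
So μ = 6.7.
P(N = 7) = e^(−6.7) · 6.7^7/7! ≈ 0.1480.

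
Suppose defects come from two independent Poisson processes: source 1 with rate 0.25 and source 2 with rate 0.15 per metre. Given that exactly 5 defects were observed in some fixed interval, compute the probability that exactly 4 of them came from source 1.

Given the total, each event is independently from source 1 with probability p = λ_1/(λ_1+λ_2) = 0.25/0.4 = 0.6250.
So K ~ Binomial(5, 0.25/0.4): P(K = 4) = C(5,4) · (0.25/0.4)^4 · (0.15/0.4)^1 ≈ 0.2861.

0.2861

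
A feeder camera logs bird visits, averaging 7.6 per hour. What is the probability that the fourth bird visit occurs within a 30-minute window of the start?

Over the interval, μ = 7.6 × 0.5 = 3.8 (a 30-minute window = 0.5 hours).
The fourth arrival falls in the interval iff at least 4 events occur there: P(S_4 ≤ t) = P(N ≥ 4) = 1 − P(N ≤ 3) ≈ 0.5265.

0.5265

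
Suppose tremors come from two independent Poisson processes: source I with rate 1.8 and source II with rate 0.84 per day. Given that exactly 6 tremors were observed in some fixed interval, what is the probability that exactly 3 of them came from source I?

0.2042

Given the total, each event is independently from source I with probability p = λ_I/(λ_I+λ_II) = 1.8/2.64 ≈ 0.6818.
So K ~ Binomial(6, 1.8/2.64): P(K = 3) = C(6,3) · (1.8/2.64)^3 · (0.84/2.64)^3 ≈ 0.2042.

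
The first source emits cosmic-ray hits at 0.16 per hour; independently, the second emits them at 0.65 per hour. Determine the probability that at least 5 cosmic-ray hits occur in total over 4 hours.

0.2265

Independent Poisson processes superpose: combined rate λ = 0.16 + 0.65 = 0.81 per hour.
Over the interval, μ = 0.81 × 4 = 3.24 (4 hours).
P(N ≥ 5) = 1 − P(N ≤ 4) ≈ 0.2265.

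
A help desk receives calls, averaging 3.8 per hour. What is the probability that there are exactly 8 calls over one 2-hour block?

0.1381

Over the interval, μ = 3.8 × 2 = 7.6 (a 2-hour block = 2 hours).
P(N = 8) = e^(−μ) μ^8/8! = e^(−7.6) · 7.6^8/40320 ≈ 0.1381.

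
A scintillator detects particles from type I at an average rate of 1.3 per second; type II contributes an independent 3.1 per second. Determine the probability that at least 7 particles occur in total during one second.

Independent Poisson processes superpose: combined rate λ = 1.3 + 3.1 = 4.4 per second.
So μ = 4.4.
P(N ≥ 7) = 1 − P(N ≤ 6) ≈ 0.1564.

0.1564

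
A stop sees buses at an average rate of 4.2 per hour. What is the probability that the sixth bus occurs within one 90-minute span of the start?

Over the interval, μ = 4.2 × 1.5 = 6.3 (a 90-minute span = 1.5 hours).
The sixth arrival falls in the interval iff at least 6 events occur there: P(S_6 ≤ t) = P(N ≥ 6) = 1 − P(N ≤ 5) ≈ 0.6012.

0.6012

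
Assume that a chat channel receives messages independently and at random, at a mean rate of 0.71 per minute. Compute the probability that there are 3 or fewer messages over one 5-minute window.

0.5259

Over the interval, μ = 0.71 × 5 = 3.55 (a 5-minute window = 5 minutes).
P(N ≤ 3) = Σ_{j=0}^{3} e^(−μ) μ^j/j! ≈ 0.5259.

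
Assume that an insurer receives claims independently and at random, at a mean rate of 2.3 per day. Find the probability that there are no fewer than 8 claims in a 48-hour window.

Over the interval, μ = 2.3 × 2 = 4.6 (a 48-hour window = 2 days).
P(N ≥ 8) = 1 − P(N ≤ 7) = 1 − Σ_{j=0}^{7} e^(−μ) μ^j/j! ≈ 0.0951.

0.0951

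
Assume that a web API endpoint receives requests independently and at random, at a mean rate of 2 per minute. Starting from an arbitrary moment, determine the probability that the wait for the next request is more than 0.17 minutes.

The wait for the next event is exponential with rate λ = 2 per minute.
P(T > 0.17) = e^(−λt) = e^(−2 × 0.17) = e^(−0.34) ≈ 0.7118.

0.7118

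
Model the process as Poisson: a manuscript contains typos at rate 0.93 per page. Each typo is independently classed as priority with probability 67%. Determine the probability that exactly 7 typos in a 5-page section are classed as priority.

Thinning: the typos that are classed as priority themselves form a Poisson process with rate 0.67 × 0.93 = 0.6231 per page.
Over the interval, μ = 0.6231 × 5 = 3.1155 (a 5-page section = 5 pages).
P(N = 7) = e^(−3.1155) · 3.1155^7/7! ≈ 0.0251.

0.0251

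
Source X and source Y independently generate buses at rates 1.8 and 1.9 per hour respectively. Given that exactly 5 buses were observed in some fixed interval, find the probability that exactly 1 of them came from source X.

0.1691

Given the total, each event is independently from source X with probability p = λ_X/(λ_X+λ_Y) = 1.8/3.7 ≈ 0.4865.
So K ~ Binomial(5, 1.8/3.7): P(K = 1) = C(5,1) · (1.8/3.7)^1 · (1.9/3.7)^4 ≈ 0.1691.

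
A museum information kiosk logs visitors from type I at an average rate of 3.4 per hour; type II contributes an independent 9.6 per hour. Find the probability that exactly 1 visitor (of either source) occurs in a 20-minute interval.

0.0569

Independent Poisson processes superpose: combined rate λ = 3.4 + 9.6 = 13 per hour.
Over the interval, μ = 13 × 1/3 ≈ 4.33333 (a 20-minute interval = 1/3 hours).
P(N = 1) = e^(−4.33333) · 4.33333^1/1! ≈ 0.0569.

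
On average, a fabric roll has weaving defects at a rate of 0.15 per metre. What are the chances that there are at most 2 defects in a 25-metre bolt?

0.2771

Over the interval, μ = 0.15 × 25 = 3.75 (a 25-metre bolt = 25 metres).
P(N ≤ 2) = Σ_{j=0}^{2} e^(−μ) μ^j/j! ≈ 0.2771.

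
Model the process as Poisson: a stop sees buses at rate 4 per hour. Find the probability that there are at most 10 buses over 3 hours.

0.3472

Over the interval, μ = 4 × 3 = 12 (3 hours).
P(N ≤ 10) = Σ_{j=0}^{10} e^(−μ) μ^j/j! ≈ 0.3472.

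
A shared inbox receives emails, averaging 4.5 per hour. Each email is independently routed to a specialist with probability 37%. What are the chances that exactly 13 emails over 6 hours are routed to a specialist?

Thinning: the emails that are routed to a specialist themselves form a Poisson process with rate 0.37 × 4.5 = 1.665 per hour.
Over the interval, μ = 1.665 × 6 = 9.99 (6 hours).
P(N = 13) = e^(−9.99) · 9.99^13/13! ≈ 0.0727.

0.0727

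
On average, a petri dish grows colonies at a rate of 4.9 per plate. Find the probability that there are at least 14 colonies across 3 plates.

0.6075

Over the interval, μ = 4.9 × 3 = 14.7 (3 plates).
P(N ≥ 14) = 1 − P(N ≤ 13) = 1 − Σ_{j=0}^{13} e^(−μ) μ^j/j! ≈ 0.6075.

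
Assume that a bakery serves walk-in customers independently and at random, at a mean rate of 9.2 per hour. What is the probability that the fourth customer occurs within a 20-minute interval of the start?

Over the interval, μ = 9.2 × 1/3 ≈ 3.06667 (a 20-minute interval = 1/3 hours).
The fourth arrival falls in the interval iff at least 4 events occur there: P(S_4 ≤ t) = P(N ≥ 4) = 1 − P(N ≤ 3) ≈ 0.3677.

0.3677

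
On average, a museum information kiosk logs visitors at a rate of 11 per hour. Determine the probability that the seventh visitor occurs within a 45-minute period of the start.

0.7162

Over the interval, μ = 11 × 0.75 = 8.25 (a 45-minute period = 0.75 hours).
The seventh arrival falls in the interval iff at least 7 events occur there: P(S_7 ≤ t) = P(N ≥ 7) = 1 − P(N ≤ 6) ≈ 0.7162.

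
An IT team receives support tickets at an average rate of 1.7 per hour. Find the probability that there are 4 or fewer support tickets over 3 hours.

0.4231

Over the interval, μ = 1.7 × 3 = 5.1 (3 hours).
P(N ≤ 4) = Σ_{j=0}^{4} e^(−μ) μ^j/j! ≈ 0.4231.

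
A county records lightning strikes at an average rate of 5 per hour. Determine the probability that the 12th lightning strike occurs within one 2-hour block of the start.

Over the interval, μ = 5 × 2 = 10 (a 2-hour block = 2 hours).
The 12th arrival falls in the interval iff at least 12 events occur there: P(S_12 ≤ t) = P(N ≥ 12) = 1 − P(N ≤ 11) ≈ 0.3032.

0.3032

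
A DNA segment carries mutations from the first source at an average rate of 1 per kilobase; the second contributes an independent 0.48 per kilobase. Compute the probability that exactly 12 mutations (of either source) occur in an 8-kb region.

0.1142

Independent Poisson processes superpose: combined rate λ = 1 + 0.48 = 1.48 per kilobase.
Over the interval, μ = 1.48 × 8 = 11.84 (an 8-kb region = 8 kilobases).
P(N = 12) = e^(−11.84) · 11.84^12/12! ≈ 0.1142.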